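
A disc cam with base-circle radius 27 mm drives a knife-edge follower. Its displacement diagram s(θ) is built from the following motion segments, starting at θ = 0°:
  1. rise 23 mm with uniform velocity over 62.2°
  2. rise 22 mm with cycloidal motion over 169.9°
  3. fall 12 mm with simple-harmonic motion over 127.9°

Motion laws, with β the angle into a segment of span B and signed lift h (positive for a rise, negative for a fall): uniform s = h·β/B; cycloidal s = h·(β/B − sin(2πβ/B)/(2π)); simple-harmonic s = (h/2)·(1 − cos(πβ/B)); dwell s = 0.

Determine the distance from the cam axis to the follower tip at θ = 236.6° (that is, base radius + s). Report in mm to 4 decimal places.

seg 1 [0°–62.2°] uniform, h=23: full span → s += 23 → s = 23.0000
seg 2 [62.2°–232.1°] cycloidal, h=22: full span → s += 22 → s = 45.0000
seg 3 [232.1°–360°] simple-harmonic, h=-12: θ=236.6° here. β=4.5, B=127.9. -12/2·(1 − cos(π·0.0352)) = -0.0366 → s = 44.9634
radial distance = base radius + s = 27 + 44.9634 = 71.9634

71.9634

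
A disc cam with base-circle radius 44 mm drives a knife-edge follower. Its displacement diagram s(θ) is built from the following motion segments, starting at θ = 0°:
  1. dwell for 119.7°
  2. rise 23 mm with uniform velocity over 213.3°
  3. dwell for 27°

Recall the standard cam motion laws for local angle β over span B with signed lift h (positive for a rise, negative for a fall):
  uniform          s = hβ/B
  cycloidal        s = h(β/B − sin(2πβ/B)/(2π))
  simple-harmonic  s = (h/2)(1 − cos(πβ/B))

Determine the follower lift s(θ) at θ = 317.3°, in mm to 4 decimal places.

seg 1 [0°–119.7°] dwell: s stays 0.0000
seg 2 [119.7°–333°] uniform, h=23: θ=317.3° here. β=197.6, B=213.3. 23·197.6/213.3 = 21.3071 → s = 21.3071

21.3071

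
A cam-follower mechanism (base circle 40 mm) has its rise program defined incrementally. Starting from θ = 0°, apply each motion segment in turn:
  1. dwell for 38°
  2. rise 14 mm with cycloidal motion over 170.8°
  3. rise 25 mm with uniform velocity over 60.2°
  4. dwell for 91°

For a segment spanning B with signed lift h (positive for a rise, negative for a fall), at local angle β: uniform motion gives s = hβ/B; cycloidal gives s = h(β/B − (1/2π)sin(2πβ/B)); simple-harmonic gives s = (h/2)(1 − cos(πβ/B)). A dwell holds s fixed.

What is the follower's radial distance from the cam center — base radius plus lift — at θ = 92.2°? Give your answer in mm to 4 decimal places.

seg 1 [0°–38°] dwell: s stays 0.0000
seg 2 [38°–208.8°] cycloidal, h=14: θ=92.2° here. β=54.2, B=170.8. 14·(0.3173 − sin(2π·0.3173)/(2π)) = 2.4109 → s = 2.4109
radial distance = base radius + s = 40 + 2.4109 = 42.4109

42.4109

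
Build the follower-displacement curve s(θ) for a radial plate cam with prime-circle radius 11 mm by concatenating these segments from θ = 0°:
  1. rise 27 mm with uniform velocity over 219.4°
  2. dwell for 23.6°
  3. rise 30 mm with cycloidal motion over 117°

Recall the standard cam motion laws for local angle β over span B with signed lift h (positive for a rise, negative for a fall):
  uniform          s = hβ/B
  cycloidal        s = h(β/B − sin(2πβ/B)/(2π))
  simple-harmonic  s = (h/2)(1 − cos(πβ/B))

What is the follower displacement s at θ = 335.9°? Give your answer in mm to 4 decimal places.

seg 1 [0°–219.4°] uniform, h=27: full span → s += 27 → s = 27.0000
seg 2 [219.4°–243°] dwell: s stays 27.0000
seg 3 [243°–360°] cycloidal, h=30: θ=335.9° here. β=92.9, B=117. 30·(0.7940 − sin(2π·0.7940)/(2π)) = 28.4137 → s = 55.4137

55.4137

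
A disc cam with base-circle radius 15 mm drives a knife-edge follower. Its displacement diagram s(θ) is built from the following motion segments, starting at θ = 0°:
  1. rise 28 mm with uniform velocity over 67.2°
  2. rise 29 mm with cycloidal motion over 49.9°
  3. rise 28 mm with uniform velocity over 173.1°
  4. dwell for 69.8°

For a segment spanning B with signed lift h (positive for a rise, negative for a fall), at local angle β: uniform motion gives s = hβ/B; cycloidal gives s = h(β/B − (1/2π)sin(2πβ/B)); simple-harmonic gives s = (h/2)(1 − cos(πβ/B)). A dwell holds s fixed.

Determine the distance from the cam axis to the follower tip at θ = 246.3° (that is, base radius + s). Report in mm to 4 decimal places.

seg 1 [0°–67.2°] uniform, h=28: full span → s += 28 → s = 28.0000
seg 2 [67.2°–117.1°] cycloidal, h=29: full span → s += 29 → s = 57.0000
seg 3 [117.1°–290.2°] uniform, h=28: θ=246.3° here. β=129.2, B=173.1. 28·129.2/173.1 = 20.8989 → s = 77.8989
radial distance = base radius + s = 15 + 77.8989 = 92.8989

92.8989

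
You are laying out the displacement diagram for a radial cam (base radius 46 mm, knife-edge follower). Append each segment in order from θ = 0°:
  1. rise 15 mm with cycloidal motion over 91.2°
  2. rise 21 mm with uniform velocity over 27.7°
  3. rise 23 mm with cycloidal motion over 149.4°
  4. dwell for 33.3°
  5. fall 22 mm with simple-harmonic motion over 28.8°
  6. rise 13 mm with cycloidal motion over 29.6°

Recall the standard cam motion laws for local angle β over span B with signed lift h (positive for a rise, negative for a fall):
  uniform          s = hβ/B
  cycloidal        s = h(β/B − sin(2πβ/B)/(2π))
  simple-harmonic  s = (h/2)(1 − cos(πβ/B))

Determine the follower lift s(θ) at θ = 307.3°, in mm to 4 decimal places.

seg 1 [0°–91.2°] cycloidal, h=15: full span → s += 15 → s = 15.0000
seg 2 [91.2°–118.9°] uniform, h=21: full span → s += 21 → s = 36.0000
seg 3 [118.9°–268.3°] cycloidal, h=23: full span → s += 23 → s = 59.0000
seg 4 [268.3°–301.6°] dwell: s stays 59.0000
seg 5 [301.6°–330.4°] simple-harmonic, h=-22: θ=307.3° here. β=5.7, B=28.8. -22/2·(1 − cos(π·0.1979)) = -2.0587 → s = 56.9413

56.9413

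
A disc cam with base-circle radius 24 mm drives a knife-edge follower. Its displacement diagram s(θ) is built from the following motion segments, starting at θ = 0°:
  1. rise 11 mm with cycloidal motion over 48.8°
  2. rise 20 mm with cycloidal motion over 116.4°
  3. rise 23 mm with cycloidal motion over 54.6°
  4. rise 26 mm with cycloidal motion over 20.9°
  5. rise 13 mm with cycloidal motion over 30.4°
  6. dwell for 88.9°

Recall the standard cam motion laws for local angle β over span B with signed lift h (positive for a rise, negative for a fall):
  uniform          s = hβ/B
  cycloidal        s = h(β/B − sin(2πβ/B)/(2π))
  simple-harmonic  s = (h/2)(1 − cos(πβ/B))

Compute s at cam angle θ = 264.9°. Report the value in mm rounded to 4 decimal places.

seg 1 [0°–48.8°] cycloidal, h=11: full span → s += 11 → s = 11.0000
seg 2 [48.8°–165.2°] cycloidal, h=20: full span → s += 20 → s = 31.0000
seg 3 [165.2°–219.8°] cycloidal, h=23: full span → s += 23 → s = 54.0000
seg 4 [219.8°–240.7°] cycloidal, h=26: full span → s += 26 → s = 80.0000
seg 5 [240.7°–271.1°] cycloidal, h=13: θ=264.9° here. β=24.2, B=30.4. 13·(0.7961 − sin(2π·0.7961)/(2π)) = 12.3317 → s = 92.3317

92.3317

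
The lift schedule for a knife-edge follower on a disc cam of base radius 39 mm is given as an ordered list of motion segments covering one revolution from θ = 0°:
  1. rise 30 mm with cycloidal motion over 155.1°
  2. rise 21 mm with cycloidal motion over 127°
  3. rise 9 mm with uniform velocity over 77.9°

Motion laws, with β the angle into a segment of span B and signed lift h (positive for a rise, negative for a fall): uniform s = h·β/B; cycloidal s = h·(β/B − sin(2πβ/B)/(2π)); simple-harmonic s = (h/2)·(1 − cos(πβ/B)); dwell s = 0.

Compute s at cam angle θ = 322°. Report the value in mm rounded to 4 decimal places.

seg 1 [0°–155.1°] cycloidal, h=30: full span → s += 30 → s = 30.0000
seg 2 [155.1°–282.1°] cycloidal, h=21: full span → s += 21 → s = 51.0000
seg 3 [282.1°–360°] uniform, h=9: θ=322° here. β=39.9, B=77.9. 9·39.9/77.9 = 4.6098 → s = 55.6098

55.6098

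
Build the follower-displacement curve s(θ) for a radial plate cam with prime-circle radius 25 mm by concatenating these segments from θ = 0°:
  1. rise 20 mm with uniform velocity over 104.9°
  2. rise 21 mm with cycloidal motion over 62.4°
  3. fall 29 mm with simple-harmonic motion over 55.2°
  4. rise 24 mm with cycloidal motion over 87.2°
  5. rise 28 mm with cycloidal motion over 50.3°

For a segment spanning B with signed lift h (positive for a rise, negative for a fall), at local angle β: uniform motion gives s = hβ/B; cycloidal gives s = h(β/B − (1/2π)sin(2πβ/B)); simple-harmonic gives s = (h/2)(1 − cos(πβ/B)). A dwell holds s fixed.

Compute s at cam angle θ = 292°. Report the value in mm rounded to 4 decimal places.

seg 1 [0°–104.9°] uniform, h=20: full span → s += 20 → s = 20.0000
seg 2 [104.9°–167.3°] cycloidal, h=21: full span → s += 21 → s = 41.0000
seg 3 [167.3°–222.5°] simple-harmonic, h=-29: full span → s += -29 → s = 12.0000
seg 4 [222.5°–309.7°] cycloidal, h=24: θ=292° here. β=69.5, B=87.2. 24·(0.7970 − sin(2π·0.7970)/(2π)) = 22.7827 → s = 34.7827

34.7827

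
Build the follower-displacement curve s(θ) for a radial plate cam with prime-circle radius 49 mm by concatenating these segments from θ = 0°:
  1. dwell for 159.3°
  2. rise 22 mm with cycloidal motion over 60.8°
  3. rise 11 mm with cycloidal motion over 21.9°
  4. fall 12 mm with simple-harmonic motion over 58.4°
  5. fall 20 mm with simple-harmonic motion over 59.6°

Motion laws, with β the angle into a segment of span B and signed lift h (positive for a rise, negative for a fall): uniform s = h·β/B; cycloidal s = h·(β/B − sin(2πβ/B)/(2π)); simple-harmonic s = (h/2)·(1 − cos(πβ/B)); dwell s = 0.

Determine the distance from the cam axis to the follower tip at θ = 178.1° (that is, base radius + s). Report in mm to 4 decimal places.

seg 1 [0°–159.3°] dwell: s stays 0.0000
seg 2 [159.3°–220.1°] cycloidal, h=22: θ=178.1° here. β=18.8, B=60.8. 22·(0.3092 − sin(2π·0.3092)/(2π)) = 3.5408 → s = 3.5408
radial distance = base radius + s = 49 + 3.5408 = 52.5408

52.5408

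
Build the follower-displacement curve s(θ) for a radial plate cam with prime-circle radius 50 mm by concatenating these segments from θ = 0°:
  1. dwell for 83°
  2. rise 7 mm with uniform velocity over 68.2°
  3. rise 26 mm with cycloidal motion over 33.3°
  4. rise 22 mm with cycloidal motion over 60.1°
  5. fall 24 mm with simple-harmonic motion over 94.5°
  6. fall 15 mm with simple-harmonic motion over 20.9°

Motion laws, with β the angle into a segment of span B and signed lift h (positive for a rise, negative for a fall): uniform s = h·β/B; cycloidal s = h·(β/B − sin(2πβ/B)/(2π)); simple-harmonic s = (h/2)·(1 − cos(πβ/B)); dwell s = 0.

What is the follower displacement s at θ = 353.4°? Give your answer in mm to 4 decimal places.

seg 1 [0°–83°] dwell: s stays 0.0000
seg 2 [83°–151.2°] uniform, h=7: full span → s += 7 → s = 7.0000
seg 3 [151.2°–184.5°] cycloidal, h=26: full span → s += 26 → s = 33.0000
seg 4 [184.5°–244.6°] cycloidal, h=22: full span → s += 22 → s = 55.0000
seg 5 [244.6°–339.1°] simple-harmonic, h=-24: full span → s += -24 → s = 31.0000
seg 6 [339.1°–360°] simple-harmonic, h=-15: θ=353.4° here. β=14.3, B=20.9. -15/2·(1 − cos(π·0.6842)) = -11.6021 → s = 19.3979

19.3979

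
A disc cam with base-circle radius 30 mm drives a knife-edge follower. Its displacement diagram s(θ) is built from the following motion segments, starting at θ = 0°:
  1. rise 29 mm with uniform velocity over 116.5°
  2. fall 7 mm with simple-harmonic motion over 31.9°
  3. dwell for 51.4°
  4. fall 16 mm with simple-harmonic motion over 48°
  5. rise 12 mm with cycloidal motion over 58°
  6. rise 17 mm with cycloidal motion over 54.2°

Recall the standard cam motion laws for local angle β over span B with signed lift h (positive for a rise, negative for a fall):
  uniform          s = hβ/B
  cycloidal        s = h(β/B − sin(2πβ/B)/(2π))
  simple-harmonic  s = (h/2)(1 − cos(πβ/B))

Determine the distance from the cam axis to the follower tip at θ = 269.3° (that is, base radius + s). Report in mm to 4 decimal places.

seg 1 [0°–116.5°] uniform, h=29: full span → s += 29 → s = 29.0000
seg 2 [116.5°–148.4°] simple-harmonic, h=-7: full span → s += -7 → s = 22.0000
seg 3 [148.4°–199.8°] dwell: s stays 22.0000
seg 4 [199.8°–247.8°] simple-harmonic, h=-16: full span → s += -16 → s = 6.0000
seg 5 [247.8°–305.8°] cycloidal, h=12: θ=269.3° here. β=21.5, B=58. 12·(0.3707 − sin(2π·0.3707)/(2π)) = 3.0617 → s = 9.0617
radial distance = base radius + s = 30 + 9.0617 = 39.0617

39.0617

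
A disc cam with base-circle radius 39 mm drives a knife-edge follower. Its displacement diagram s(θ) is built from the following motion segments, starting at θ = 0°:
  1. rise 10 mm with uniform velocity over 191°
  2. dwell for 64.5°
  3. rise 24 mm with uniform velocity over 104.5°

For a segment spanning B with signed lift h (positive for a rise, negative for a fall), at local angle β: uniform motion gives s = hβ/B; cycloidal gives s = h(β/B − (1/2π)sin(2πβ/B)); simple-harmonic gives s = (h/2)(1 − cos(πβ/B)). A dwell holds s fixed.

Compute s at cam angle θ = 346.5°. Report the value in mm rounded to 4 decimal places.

seg 1 [0°–191°] uniform, h=10: full span → s += 10 → s = 10.0000
seg 2 [191°–255.5°] dwell: s stays 10.0000
seg 3 [255.5°–360°] uniform, h=24: θ=346.5° here. β=91, B=104.5. 24·91/104.5 = 20.8995 → s = 30.8995

30.8995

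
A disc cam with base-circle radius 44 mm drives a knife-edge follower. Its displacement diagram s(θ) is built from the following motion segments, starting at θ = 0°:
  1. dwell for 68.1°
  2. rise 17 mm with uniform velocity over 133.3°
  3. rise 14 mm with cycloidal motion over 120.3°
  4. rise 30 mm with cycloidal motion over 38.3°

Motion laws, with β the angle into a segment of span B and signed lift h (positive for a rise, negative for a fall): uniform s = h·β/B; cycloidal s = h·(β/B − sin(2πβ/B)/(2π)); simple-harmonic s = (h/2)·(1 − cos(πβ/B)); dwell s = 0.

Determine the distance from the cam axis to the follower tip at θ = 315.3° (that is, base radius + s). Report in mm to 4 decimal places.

seg 1 [0°–68.1°] dwell: s stays 0.0000
seg 2 [68.1°–201.4°] uniform, h=17: full span → s += 17 → s = 17.0000
seg 3 [201.4°–321.7°] cycloidal, h=14: θ=315.3° here. β=113.9, B=120.3. 14·(0.9468 − sin(2π·0.9468)/(2π)) = 13.9862 → s = 30.9862
radial distance = base radius + s = 44 + 30.9862 = 74.9862

74.9862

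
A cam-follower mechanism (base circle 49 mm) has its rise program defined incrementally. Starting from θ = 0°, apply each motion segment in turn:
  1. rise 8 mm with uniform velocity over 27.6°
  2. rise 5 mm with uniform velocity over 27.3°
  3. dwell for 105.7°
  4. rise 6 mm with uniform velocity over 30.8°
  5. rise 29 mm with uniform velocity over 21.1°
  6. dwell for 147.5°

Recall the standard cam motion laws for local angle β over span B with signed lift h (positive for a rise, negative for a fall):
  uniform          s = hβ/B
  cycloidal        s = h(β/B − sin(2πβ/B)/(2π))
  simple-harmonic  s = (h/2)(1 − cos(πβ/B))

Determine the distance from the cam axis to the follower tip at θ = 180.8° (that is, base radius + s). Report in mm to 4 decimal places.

seg 1 [0°–27.6°] uniform, h=8: full span → s += 8 → s = 8.0000
seg 2 [27.6°–54.9°] uniform, h=5: full span → s += 5 → s = 13.0000
seg 3 [54.9°–160.6°] dwell: s stays 13.0000
seg 4 [160.6°–191.4°] uniform, h=6: θ=180.8° here. β=20.2, B=30.8. 6·20.2/30.8 = 3.9351 → s = 16.9351
radial distance = base radius + s = 49 + 16.9351 = 65.9351

65.9351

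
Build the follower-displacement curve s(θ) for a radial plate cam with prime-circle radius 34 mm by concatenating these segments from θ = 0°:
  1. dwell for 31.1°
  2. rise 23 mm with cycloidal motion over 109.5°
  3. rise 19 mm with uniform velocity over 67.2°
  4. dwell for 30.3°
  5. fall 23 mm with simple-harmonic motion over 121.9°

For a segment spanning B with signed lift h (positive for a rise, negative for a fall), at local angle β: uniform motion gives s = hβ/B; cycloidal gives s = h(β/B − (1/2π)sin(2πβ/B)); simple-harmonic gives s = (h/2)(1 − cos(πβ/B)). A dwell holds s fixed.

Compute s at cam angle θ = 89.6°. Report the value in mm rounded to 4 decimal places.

seg 1 [0°–31.1°] dwell: s stays 0.0000
seg 2 [31.1°–140.6°] cycloidal, h=23: θ=89.6° here. β=58.5, B=109.5. 23·(0.5342 − sin(2π·0.5342)/(2π)) = 13.0693 → s = 13.0693

13.0693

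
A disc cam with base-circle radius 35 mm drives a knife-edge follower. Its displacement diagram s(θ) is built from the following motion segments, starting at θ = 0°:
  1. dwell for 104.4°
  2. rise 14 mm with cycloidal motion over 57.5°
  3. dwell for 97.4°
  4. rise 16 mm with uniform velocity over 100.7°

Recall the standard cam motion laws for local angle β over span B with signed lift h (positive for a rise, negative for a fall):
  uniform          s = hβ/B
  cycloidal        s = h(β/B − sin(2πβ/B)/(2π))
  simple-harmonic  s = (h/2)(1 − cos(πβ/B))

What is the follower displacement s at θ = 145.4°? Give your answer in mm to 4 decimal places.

seg 1 [0°–104.4°] dwell: s stays 0.0000
seg 2 [104.4°–161.9°] cycloidal, h=14: θ=145.4° here. β=41, B=57.5. 14·(0.7130 − sin(2π·0.7130)/(2π)) = 12.1510 → s = 12.1510

12.1510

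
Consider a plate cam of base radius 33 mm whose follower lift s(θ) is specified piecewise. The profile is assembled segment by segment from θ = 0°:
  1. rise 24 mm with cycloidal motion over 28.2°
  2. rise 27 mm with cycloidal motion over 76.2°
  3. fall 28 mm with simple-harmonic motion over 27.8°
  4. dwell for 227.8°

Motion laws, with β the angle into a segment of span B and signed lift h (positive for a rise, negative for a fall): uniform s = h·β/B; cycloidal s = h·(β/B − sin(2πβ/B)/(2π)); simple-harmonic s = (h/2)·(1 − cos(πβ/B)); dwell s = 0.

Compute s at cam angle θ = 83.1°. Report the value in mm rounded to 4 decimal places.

seg 1 [0°–28.2°] cycloidal, h=24: full span → s += 24 → s = 24.0000
seg 2 [28.2°–104.4°] cycloidal, h=27: θ=83.1° here. β=54.9, B=76.2. 27·(0.7205 − sin(2π·0.7205)/(2π)) = 23.6762 → s = 47.6762

47.6762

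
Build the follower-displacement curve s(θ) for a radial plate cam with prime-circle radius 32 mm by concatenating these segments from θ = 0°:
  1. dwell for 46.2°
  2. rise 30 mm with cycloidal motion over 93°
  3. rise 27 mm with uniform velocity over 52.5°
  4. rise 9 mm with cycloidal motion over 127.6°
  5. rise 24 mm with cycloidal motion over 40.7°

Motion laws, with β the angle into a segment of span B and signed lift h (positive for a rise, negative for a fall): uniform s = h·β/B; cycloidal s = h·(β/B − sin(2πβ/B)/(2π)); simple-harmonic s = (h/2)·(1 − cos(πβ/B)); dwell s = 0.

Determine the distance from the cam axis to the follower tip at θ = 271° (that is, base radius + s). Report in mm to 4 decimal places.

seg 1 [0°–46.2°] dwell: s stays 0.0000
seg 2 [46.2°–139.2°] cycloidal, h=30: full span → s += 30 → s = 30.0000
seg 3 [139.2°–191.7°] uniform, h=27: full span → s += 27 → s = 57.0000
seg 4 [191.7°–319.3°] cycloidal, h=9: θ=271° here. β=79.3, B=127.6. 9·(0.6215 − sin(2π·0.6215)/(2π)) = 6.5834 → s = 63.5834
radial distance = base radius + s = 32 + 63.5834 = 95.5834

95.5834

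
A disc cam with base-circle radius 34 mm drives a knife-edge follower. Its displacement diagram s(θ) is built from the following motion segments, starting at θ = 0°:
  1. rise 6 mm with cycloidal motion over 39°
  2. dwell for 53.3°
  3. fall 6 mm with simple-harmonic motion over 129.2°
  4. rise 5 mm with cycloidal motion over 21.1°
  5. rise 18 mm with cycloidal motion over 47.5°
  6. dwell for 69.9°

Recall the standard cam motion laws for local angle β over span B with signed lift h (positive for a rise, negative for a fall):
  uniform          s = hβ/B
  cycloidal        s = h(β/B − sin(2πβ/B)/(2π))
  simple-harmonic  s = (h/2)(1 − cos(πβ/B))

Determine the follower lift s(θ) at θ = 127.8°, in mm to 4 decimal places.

seg 1 [0°–39°] cycloidal, h=6: full span → s += 6 → s = 6.0000
seg 2 [39°–92.3°] dwell: s stays 6.0000
seg 3 [92.3°–221.5°] simple-harmonic, h=-6: θ=127.8° here. β=35.5, B=129.2. -6/2·(1 − cos(π·0.2748)) = -1.0500 → s = 4.9500

4.9500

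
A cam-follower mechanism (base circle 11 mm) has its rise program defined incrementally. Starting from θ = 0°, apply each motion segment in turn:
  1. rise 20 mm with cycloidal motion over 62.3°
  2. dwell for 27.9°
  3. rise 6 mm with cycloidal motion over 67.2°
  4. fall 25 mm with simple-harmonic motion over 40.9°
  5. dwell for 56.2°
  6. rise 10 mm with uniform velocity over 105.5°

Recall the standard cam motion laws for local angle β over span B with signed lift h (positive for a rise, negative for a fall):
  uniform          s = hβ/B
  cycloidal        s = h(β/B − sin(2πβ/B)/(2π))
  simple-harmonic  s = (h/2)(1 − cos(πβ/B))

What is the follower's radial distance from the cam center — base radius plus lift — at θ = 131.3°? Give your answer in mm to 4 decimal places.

seg 1 [0°–62.3°] cycloidal, h=20: full span → s += 20 → s = 20.0000
seg 2 [62.3°–90.2°] dwell: s stays 20.0000
seg 3 [90.2°–157.4°] cycloidal, h=6: θ=131.3° here. β=41.1, B=67.2. 6·(0.6116 − sin(2π·0.6116)/(2π)) = 4.2857 → s = 24.2857
radial distance = base radius + s = 11 + 24.2857 = 35.2857

35.2857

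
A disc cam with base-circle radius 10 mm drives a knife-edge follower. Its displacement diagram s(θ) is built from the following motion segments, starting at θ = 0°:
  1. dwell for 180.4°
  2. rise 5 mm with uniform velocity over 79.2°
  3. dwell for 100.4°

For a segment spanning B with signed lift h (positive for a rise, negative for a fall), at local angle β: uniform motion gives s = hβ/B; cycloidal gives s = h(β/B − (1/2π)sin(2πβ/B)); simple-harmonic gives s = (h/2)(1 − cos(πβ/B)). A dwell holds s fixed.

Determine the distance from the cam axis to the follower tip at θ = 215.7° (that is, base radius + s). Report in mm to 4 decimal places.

seg 1 [0°–180.4°] dwell: s stays 0.0000
seg 2 [180.4°–259.6°] uniform, h=5: θ=215.7° here. β=35.3, B=79.2. 5·35.3/79.2 = 2.2285 → s = 2.2285
radial distance = base radius + s = 10 + 2.2285 = 12.2285

12.2285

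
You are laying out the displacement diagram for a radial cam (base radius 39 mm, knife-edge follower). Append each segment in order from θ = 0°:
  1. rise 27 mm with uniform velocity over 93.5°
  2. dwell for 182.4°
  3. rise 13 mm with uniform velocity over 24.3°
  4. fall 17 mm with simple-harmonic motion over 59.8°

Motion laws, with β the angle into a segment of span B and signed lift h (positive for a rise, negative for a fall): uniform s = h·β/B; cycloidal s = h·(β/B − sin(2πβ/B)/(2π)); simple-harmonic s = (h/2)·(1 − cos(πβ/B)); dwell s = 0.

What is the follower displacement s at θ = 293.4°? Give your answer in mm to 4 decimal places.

seg 1 [0°–93.5°] uniform, h=27: full span → s += 27 → s = 27.0000
seg 2 [93.5°–275.9°] dwell: s stays 27.0000
seg 3 [275.9°–300.2°] uniform, h=13: θ=293.4° here. β=17.5, B=24.3. 13·17.5/24.3 = 9.3621 → s = 36.3621

36.3621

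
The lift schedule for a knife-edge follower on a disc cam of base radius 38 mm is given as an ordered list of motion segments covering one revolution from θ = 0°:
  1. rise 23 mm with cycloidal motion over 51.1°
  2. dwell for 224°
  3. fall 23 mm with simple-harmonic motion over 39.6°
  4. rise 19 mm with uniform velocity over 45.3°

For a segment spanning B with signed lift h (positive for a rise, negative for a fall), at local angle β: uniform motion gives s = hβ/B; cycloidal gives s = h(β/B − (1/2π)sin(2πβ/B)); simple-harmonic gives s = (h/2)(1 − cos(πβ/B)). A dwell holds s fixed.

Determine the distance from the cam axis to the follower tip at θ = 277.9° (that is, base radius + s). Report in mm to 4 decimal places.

seg 1 [0°–51.1°] cycloidal, h=23: full span → s += 23 → s = 23.0000
seg 2 [51.1°–275.1°] dwell: s stays 23.0000
seg 3 [275.1°–314.7°] simple-harmonic, h=-23: θ=277.9° here. β=2.8, B=39.6. -23/2·(1 − cos(π·0.0707)) = -0.2826 → s = 22.7174
radial distance = base radius + s = 38 + 22.7174 = 60.7174

60.7174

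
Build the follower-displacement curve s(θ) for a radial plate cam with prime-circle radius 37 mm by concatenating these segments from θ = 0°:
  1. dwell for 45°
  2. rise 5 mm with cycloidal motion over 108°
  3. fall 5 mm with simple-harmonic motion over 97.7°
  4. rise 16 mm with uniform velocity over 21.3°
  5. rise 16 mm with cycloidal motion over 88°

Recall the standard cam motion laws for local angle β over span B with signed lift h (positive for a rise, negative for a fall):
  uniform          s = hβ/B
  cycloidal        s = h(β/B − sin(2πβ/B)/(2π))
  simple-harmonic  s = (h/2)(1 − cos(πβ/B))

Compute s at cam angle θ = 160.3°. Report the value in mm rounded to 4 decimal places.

seg 1 [0°–45°] dwell: s stays 0.0000
seg 2 [45°–153°] cycloidal, h=5: full span → s += 5 → s = 5.0000
seg 3 [153°–250.7°] simple-harmonic, h=-5: θ=160.3° here. β=7.3, B=97.7. -5/2·(1 − cos(π·0.0747)) = -0.0686 → s = 4.9314

4.9314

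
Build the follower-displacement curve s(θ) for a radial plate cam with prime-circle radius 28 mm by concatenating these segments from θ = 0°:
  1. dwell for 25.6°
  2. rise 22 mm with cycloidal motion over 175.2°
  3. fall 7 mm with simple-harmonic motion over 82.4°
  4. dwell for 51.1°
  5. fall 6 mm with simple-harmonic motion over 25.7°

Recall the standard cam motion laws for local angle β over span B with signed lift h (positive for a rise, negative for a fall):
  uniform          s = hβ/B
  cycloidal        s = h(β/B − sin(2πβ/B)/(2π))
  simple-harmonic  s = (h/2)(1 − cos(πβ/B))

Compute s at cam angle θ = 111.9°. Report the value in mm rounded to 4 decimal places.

seg 1 [0°–25.6°] dwell: s stays 0.0000
seg 2 [25.6°–200.8°] cycloidal, h=22: θ=111.9° here. β=86.3, B=175.2. 22·(0.4926 − sin(2π·0.4926)/(2π)) = 10.6736 → s = 10.6736

10.6736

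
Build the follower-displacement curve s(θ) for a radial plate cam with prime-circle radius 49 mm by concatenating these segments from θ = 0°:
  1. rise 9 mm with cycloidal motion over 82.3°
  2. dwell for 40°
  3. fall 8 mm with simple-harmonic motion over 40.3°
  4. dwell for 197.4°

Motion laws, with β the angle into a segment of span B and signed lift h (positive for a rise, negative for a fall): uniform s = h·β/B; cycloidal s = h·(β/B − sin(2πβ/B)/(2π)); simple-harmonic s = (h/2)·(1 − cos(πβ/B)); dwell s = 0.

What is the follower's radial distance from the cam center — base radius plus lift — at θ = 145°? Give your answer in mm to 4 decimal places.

seg 1 [0°–82.3°] cycloidal, h=9: full span → s += 9 → s = 9.0000
seg 2 [82.3°–122.3°] dwell: s stays 9.0000
seg 3 [122.3°–162.6°] simple-harmonic, h=-8: θ=145° here. β=22.7, B=40.3. -8/2·(1 − cos(π·0.5633)) = -4.7899 → s = 4.2101
radial distance = base radius + s = 49 + 4.2101 = 53.2101

53.2101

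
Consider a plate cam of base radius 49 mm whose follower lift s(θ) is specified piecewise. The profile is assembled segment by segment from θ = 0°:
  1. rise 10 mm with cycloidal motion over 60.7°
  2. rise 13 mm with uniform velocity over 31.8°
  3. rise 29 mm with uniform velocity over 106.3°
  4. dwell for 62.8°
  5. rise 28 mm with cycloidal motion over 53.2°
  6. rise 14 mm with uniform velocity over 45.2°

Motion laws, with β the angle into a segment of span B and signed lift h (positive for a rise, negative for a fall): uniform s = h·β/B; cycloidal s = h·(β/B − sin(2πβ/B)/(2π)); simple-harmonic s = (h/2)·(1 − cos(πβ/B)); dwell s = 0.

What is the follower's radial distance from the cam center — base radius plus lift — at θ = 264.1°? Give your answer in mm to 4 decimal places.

seg 1 [0°–60.7°] cycloidal, h=10: full span → s += 10 → s = 10.0000
seg 2 [60.7°–92.5°] uniform, h=13: full span → s += 13 → s = 23.0000
seg 3 [92.5°–198.8°] uniform, h=29: full span → s += 29 → s = 52.0000
seg 4 [198.8°–261.6°] dwell: s stays 52.0000
seg 5 [261.6°–314.8°] cycloidal, h=28: θ=264.1° here. β=2.5, B=53.2. 28·(0.0470 − sin(2π·0.0470)/(2π)) = 0.0190 → s = 52.0190
radial distance = base radius + s = 49 + 52.0190 = 101.0190

101.0190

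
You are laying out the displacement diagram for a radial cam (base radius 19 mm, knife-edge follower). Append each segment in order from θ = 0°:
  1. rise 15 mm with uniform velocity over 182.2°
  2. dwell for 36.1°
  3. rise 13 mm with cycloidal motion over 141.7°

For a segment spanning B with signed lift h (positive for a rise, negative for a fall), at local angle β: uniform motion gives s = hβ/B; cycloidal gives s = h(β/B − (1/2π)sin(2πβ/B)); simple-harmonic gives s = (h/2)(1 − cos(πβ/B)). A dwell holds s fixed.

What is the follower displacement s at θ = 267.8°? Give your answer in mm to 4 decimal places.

seg 1 [0°–182.2°] uniform, h=15: full span → s += 15 → s = 15.0000
seg 2 [182.2°–218.3°] dwell: s stays 15.0000
seg 3 [218.3°–360°] cycloidal, h=13: θ=267.8° here. β=49.5, B=141.7. 13·(0.3493 − sin(2π·0.3493)/(2π)) = 2.8623 → s = 17.8623

17.8623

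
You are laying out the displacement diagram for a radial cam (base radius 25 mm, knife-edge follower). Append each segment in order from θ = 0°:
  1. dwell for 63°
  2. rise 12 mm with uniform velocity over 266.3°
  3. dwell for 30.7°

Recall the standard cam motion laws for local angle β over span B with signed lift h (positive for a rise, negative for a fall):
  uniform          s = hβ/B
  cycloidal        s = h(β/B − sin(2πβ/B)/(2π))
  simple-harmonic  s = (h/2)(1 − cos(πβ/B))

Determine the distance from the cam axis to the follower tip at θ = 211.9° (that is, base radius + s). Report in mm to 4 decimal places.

seg 1 [0°–63°] dwell: s stays 0.0000
seg 2 [63°–329.3°] uniform, h=12: θ=211.9° here. β=148.9, B=266.3. 12·148.9/266.3 = 6.7097 → s = 6.7097
radial distance = base radius + s = 25 + 6.7097 = 31.7097

31.7097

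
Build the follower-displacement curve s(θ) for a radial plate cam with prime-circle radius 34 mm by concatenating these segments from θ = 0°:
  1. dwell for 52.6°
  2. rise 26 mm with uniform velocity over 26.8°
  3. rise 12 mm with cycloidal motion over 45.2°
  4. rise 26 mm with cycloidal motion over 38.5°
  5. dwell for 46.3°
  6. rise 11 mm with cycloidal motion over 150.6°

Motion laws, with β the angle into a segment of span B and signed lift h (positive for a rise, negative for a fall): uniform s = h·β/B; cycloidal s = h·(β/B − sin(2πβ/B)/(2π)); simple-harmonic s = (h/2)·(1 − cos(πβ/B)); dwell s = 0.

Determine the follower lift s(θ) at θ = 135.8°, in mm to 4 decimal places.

seg 1 [0°–52.6°] dwell: s stays 0.0000
seg 2 [52.6°–79.4°] uniform, h=26: full span → s += 26 → s = 26.0000
seg 3 [79.4°–124.6°] cycloidal, h=12: full span → s += 12 → s = 38.0000
seg 4 [124.6°–163.1°] cycloidal, h=26: θ=135.8° here. β=11.2, B=38.5. 26·(0.2909 − sin(2π·0.2909)/(2π)) = 3.5616 → s = 41.5616

41.5616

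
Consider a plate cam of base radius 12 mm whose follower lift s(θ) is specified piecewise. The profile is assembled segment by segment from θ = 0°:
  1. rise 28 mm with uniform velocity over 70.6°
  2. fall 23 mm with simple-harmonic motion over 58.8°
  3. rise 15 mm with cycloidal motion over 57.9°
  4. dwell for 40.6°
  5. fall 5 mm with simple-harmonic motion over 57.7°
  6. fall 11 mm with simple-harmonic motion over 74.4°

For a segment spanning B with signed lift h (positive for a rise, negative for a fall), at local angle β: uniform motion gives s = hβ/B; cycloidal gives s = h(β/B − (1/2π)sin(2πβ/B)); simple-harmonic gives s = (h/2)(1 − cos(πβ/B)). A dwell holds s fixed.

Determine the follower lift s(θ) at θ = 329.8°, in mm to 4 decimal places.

seg 1 [0°–70.6°] uniform, h=28: full span → s += 28 → s = 28.0000
seg 2 [70.6°–129.4°] simple-harmonic, h=-23: full span → s += -23 → s = 5.0000
seg 3 [129.4°–187.3°] cycloidal, h=15: full span → s += 15 → s = 20.0000
seg 4 [187.3°–227.9°] dwell: s stays 20.0000
seg 5 [227.9°–285.6°] simple-harmonic, h=-5: full span → s += -5 → s = 15.0000
seg 6 [285.6°–360°] simple-harmonic, h=-11: θ=329.8° here. β=44.2, B=74.4. -11/2·(1 − cos(π·0.5941)) = -7.1021 → s = 7.8979

7.8979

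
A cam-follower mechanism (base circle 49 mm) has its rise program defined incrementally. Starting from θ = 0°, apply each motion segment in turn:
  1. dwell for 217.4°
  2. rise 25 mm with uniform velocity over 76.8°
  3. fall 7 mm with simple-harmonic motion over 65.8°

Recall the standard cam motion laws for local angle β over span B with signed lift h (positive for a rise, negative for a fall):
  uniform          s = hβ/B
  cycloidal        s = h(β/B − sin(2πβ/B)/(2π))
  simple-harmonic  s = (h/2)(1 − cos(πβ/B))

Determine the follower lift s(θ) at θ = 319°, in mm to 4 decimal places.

seg 1 [0°–217.4°] dwell: s stays 0.0000
seg 2 [217.4°–294.2°] uniform, h=25: full span → s += 25 → s = 25.0000
seg 3 [294.2°–360°] simple-harmonic, h=-7: θ=319° here. β=24.8, B=65.8. -7/2·(1 − cos(π·0.3769)) = -2.1799 → s = 22.8201

22.8201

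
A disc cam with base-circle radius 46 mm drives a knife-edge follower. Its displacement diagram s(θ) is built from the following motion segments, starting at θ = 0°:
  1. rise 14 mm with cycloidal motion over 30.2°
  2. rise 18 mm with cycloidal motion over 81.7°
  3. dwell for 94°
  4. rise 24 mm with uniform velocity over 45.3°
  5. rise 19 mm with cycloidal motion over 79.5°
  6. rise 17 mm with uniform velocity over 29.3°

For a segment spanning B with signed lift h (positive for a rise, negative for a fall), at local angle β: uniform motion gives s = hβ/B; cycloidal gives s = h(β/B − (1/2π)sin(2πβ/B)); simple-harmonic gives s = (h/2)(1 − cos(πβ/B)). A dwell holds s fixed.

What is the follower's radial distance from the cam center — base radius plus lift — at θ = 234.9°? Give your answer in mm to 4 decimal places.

seg 1 [0°–30.2°] cycloidal, h=14: full span → s += 14 → s = 14.0000
seg 2 [30.2°–111.9°] cycloidal, h=18: full span → s += 18 → s = 32.0000
seg 3 [111.9°–205.9°] dwell: s stays 32.0000
seg 4 [205.9°–251.2°] uniform, h=24: θ=234.9° here. β=29, B=45.3. 24·29/45.3 = 15.3642 → s = 47.3642
radial distance = base radius + s = 46 + 47.3642 = 93.3642

93.3642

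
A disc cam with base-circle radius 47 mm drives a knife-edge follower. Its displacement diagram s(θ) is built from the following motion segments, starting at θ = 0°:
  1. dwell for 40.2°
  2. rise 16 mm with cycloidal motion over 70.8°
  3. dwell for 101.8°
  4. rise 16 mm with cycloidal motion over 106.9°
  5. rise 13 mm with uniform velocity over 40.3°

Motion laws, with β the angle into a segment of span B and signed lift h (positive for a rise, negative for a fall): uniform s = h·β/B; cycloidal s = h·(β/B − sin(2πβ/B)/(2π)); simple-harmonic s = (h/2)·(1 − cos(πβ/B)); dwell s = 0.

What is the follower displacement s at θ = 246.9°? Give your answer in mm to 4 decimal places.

seg 1 [0°–40.2°] dwell: s stays 0.0000
seg 2 [40.2°–111°] cycloidal, h=16: full span → s += 16 → s = 16.0000
seg 3 [111°–212.8°] dwell: s stays 16.0000
seg 4 [212.8°–319.7°] cycloidal, h=16: θ=246.9° here. β=34.1, B=106.9. 16·(0.3190 − sin(2π·0.3190)/(2π)) = 2.7929 → s = 18.7929

18.7929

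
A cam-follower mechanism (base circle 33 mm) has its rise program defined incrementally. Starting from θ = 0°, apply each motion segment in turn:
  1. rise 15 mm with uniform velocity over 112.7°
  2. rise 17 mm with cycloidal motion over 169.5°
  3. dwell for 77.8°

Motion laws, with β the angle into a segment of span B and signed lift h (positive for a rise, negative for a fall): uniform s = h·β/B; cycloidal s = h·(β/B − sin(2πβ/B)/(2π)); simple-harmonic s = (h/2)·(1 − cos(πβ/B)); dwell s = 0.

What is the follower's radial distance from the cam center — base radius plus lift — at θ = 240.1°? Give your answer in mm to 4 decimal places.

seg 1 [0°–112.7°] uniform, h=15: full span → s += 15 → s = 15.0000
seg 2 [112.7°–282.2°] cycloidal, h=17: θ=240.1° here. β=127.4, B=169.5. 17·(0.7516 − sin(2π·0.7516)/(2π)) = 15.4831 → s = 30.4831
radial distance = base radius + s = 33 + 30.4831 = 63.4831

63.4831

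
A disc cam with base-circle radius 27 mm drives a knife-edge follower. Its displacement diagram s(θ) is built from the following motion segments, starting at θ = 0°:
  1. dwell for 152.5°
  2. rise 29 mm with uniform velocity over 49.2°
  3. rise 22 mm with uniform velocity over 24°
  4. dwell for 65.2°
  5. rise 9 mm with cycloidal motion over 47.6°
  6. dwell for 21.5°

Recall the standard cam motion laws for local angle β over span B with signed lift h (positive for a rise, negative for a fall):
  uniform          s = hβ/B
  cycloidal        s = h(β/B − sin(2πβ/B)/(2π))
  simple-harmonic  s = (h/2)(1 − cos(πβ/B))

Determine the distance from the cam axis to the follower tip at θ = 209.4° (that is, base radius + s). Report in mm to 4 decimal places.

seg 1 [0°–152.5°] dwell: s stays 0.0000
seg 2 [152.5°–201.7°] uniform, h=29: full span → s += 29 → s = 29.0000
seg 3 [201.7°–225.7°] uniform, h=22: θ=209.4° here. β=7.7, B=24. 22·7.7/24 = 7.0583 → s = 36.0583
radial distance = base radius + s = 27 + 36.0583 = 63.0583

63.0583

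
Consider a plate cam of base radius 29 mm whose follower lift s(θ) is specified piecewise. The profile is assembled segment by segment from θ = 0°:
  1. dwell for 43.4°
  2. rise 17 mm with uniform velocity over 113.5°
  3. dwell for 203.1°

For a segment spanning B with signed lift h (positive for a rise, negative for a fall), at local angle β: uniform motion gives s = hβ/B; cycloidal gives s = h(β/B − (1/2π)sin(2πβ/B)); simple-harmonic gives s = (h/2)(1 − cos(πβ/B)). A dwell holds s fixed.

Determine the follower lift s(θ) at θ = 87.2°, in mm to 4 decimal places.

seg 1 [0°–43.4°] dwell: s stays 0.0000
seg 2 [43.4°–156.9°] uniform, h=17: θ=87.2° here. β=43.8, B=113.5. 17·43.8/113.5 = 6.5604 → s = 6.5604

6.5604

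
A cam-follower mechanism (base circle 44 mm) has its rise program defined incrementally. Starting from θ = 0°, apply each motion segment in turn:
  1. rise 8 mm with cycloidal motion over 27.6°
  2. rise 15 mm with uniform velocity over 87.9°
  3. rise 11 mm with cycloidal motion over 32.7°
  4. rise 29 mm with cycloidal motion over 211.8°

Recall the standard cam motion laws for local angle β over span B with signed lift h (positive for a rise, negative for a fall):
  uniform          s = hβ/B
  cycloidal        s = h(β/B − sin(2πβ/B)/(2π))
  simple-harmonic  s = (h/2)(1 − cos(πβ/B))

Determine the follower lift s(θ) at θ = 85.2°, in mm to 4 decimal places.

seg 1 [0°–27.6°] cycloidal, h=8: full span → s += 8 → s = 8.0000
seg 2 [27.6°–115.5°] uniform, h=15: θ=85.2° here. β=57.6, B=87.9. 15·57.6/87.9 = 9.8294 → s = 17.8294

17.8294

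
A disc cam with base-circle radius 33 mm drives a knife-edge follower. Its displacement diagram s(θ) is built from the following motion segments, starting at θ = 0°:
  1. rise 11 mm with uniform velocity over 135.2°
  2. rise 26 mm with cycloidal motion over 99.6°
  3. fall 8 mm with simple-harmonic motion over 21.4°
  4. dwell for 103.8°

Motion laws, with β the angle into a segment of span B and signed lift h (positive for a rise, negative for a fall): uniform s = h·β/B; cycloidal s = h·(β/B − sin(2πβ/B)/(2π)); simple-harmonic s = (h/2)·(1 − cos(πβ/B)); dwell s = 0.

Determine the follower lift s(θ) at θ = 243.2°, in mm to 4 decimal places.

seg 1 [0°–135.2°] uniform, h=11: full span → s += 11 → s = 11.0000
seg 2 [135.2°–234.8°] cycloidal, h=26: full span → s += 26 → s = 37.0000
seg 3 [234.8°–256.2°] simple-harmonic, h=-8: θ=243.2° here. β=8.4, B=21.4. -8/2·(1 − cos(π·0.3925)) = -2.6749 → s = 34.3251

34.3251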